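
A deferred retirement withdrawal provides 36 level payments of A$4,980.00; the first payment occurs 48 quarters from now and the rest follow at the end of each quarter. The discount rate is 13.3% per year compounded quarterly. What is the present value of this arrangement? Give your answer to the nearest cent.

Ordinary annuity of 36 payments, first payment at period 48.
Periodic rate r = 0.133/4 per quarter; n is counted in quarters.
The ordinary-annuity PV formula values the stream one period before the first payment (period 47); discount that back 47 periods:
PV₀ = 4,980 × [1 − (1+r)^−36] / r × (1+r)^−47 = A$22,277.43

A$22,277.43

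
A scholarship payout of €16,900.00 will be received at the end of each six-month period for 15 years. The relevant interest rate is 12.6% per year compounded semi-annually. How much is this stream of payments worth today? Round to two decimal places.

€225,344.99

This is an ordinary annuity: 30 payments of €16,900.00 at the end of each six-month period.
Periodic rate r = 0.126/2 per half-year; n is counted in half-years.
PV = PMT × [(1 − (1+r)^−n)/r] = 16,900 × [1 − (1+r)^−30] / r = €225,344.99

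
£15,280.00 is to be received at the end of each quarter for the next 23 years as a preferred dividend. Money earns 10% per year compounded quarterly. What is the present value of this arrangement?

This is an ordinary annuity: 92 payments of £15,280.00 at the end of each quarter.
Periodic rate r = 0.1/4 per quarter; n is counted in quarters.
PV = PMT × [(1 − (1+r)^−n)/r] = 15,280 × [1 − (1+r)^−92] / r = £548,164.13

£548,164.13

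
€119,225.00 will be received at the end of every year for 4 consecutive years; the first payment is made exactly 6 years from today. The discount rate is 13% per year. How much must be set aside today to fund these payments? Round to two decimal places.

Ordinary annuity of 4 payments, first payment at period 6.
Periodic rate r = 0.13 per year.
The ordinary-annuity PV formula values the stream one period before the first payment (period 5); discount that back 5 periods:
PV₀ = 119,225 × [1 − (1+r)^−4] / r × (1+r)^−5 = €192,479.69

€192,479.69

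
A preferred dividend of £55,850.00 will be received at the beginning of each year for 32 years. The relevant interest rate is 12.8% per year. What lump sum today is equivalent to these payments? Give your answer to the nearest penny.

£481,749.40

This is an annuity due: 32 payments of £55,850.00 at the beginning of each year.
Periodic rate r = 0.128 per year.
PV = PMT × [(1 − (1+r)^−n)/r] × (1+r) = 55,850 × [1 − (1+r)^−32] / r × (1+r) = £481,749.40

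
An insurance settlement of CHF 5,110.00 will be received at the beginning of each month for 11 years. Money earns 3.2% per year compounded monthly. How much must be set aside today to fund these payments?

CHF 569,472.49

This is an annuity due: 132 payments of CHF 5,110.00 at the beginning of each month.
Periodic rate r = 0.032/12 per month; n is counted in months.
PV = PMT × [(1 − (1+r)^−n)/r] × (1+r) = 5,110 × [1 − (1+r)^−132] / r × (1+r) = CHF 569,472.49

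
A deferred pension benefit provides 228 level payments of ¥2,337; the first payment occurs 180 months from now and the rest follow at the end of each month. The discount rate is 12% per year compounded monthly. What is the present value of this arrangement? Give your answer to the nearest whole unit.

¥35,295

Ordinary annuity of 228 payments, first payment at period 180.
Periodic rate r = 0.12/12 per month; n is counted in months.
The ordinary-annuity PV formula values the stream one period before the first payment (period 179); discount that back 179 periods:
PV₀ = 2,337 × [1 − (1+r)^−228] / r × (1+r)^−179 = ¥35,295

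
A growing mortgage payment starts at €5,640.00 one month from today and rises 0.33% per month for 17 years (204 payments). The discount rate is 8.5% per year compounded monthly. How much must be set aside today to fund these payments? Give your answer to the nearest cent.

Periodic rate r = 0.085/12 per month; n is counted in months.
Growing ordinary annuity: PV = PMT₁ × [1 − ((1+g)/(1+r))^n] / (r − g) = 5,640 × [1 − ((1+0.0033)/(1+r))^204] / (r − 0.0033) = €799,002.64.

€799,002.64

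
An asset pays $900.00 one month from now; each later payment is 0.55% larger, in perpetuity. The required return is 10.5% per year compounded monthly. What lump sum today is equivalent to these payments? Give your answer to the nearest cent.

$276,923.08

Periodic rate r = 0.105/12 per month.
Growing perpetuity (Gordon): PV = PMT₁ / (r − g) = 900 / (r − 0.0055) = $276,923.08.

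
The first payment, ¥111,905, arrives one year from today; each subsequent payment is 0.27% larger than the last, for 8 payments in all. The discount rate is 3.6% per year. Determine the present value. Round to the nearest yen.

Periodic rate r = 0.036 per year.
Growing ordinary annuity: PV = PMT₁ × [1 − ((1+g)/(1+r))^n] / (r − g) = 111,905 × [1 − ((1+0.0027)/(1+r))^8] / (r − 0.0027) = ¥772,921.

¥772,921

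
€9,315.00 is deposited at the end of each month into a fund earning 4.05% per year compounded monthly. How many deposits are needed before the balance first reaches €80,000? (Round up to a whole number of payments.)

9 payments

Periodic rate r = 0.0405/12 per month; n is counted in months.
Ordinary annuity FV: 80,000 = 9,315 × [((1+r)^n − 1)/r].
(1+r)^n = 1 + 80,000 × r / 9,315, so n = ln(1 + 80,000·r/9,315) / ln(1+r) = 8.48.
Round up to a whole number of payments: n = 9.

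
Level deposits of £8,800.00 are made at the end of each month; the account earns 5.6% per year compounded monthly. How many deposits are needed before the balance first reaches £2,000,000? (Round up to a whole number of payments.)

Periodic rate r = 0.056/12 per month; n is counted in months.
Ordinary annuity FV: 2,000,000 = 8,800 × [((1+r)^n − 1)/r].
(1+r)^n = 1 + 2,000,000 × r / 8,800, so n = ln(1 + 2,000,000·r/8,800) / ln(1+r) = 155.29.
Round up to a whole number of payments: n = 156.

156 payments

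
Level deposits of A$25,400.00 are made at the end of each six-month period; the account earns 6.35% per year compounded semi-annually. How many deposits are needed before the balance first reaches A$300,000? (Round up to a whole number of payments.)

11 payments

Periodic rate r = 0.0635/2 per half-year; n is counted in half-years.
Ordinary annuity FV: 300,000 = 25,400 × [((1+r)^n − 1)/r].
(1+r)^n = 1 + 300,000 × r / 25,400, so n = ln(1 + 300,000·r/25,400) / ln(1+r) = 10.19.
Round up to a whole number of payments: n = 11.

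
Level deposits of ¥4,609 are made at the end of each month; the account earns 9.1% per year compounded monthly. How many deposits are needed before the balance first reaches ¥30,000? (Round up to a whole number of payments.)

7 payments

Periodic rate r = 0.091/12 per month; n is counted in months.
Ordinary annuity FV: 30,000 = 4,609 × [((1+r)^n − 1)/r].
(1+r)^n = 1 + 30,000 × r / 4,609, so n = ln(1 + 30,000·r/4,609) / ln(1+r) = 6.38.
Round up to a whole number of payments: n = 7.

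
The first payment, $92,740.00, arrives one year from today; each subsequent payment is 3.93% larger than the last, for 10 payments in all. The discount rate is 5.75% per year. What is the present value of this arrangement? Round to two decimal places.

Periodic rate r = 0.0575 per year.
Growing ordinary annuity: PV = PMT₁ × [1 − ((1+g)/(1+r))^n] / (r − g) = 92,740 × [1 − ((1+0.0393)/(1+r))^10] / (r − 0.0393) = $812,080.28.

$812,080.28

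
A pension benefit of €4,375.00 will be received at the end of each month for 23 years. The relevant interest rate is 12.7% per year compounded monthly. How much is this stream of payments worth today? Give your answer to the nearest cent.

This is an ordinary annuity: 276 payments of €4,375.00 at the end of each month.
Periodic rate r = 0.127/12 per month; n is counted in months.
PV = PMT × [(1 − (1+r)^−n)/r] = 4,375 × [1 − (1+r)^−276] / r = €390,768.19

€390,768.19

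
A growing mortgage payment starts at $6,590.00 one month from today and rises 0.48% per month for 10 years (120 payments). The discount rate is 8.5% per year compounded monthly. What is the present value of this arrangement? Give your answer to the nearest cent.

Periodic rate r = 0.085/12 per month; n is counted in months.
Growing ordinary annuity: PV = PMT₁ × [1 − ((1+g)/(1+r))^n] / (r − g) = 6,590 × [1 − ((1+0.0048)/(1+r))^120] / (r − 0.0048) = $688,159.05.

$688,159.05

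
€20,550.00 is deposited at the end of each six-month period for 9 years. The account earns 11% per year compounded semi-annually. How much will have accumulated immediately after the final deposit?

€605,838.76

This is an ordinary annuity: 18 deposits of €20,550.00 at the end of each six-month period.
Periodic rate r = 0.11/2 per half-year; n is counted in half-years.
FV = PMT × [((1+r)^n − 1)/r] = 20,550 × [(1+r)^18 − 1] / r = €605,838.76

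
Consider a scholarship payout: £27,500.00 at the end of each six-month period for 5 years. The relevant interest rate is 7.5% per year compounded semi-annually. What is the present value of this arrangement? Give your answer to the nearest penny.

This is an ordinary annuity: 10 payments of £27,500.00 at the end of each six-month period.
Periodic rate r = 0.075/2 per half-year; n is counted in half-years.
PV = PMT × [(1 − (1+r)^−n)/r] = 27,500 × [1 − (1+r)^−10] / r = £225,851.65

£225,851.65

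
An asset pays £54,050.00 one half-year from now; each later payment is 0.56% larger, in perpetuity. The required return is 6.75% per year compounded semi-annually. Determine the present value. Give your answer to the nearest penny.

£1,920,071.05

Periodic rate r = 0.0675/2 per half-year.
Growing perpetuity (Gordon): PV = PMT₁ / (r − g) = 54,050 / (r − 0.0056) = £1,920,071.05.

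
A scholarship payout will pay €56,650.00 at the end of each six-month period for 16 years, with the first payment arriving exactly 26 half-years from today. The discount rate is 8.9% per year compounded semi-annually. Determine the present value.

Ordinary annuity of 32 payments, first payment at period 26.
Periodic rate r = 0.089/2 per half-year; n is counted in half-years.
The ordinary-annuity PV formula values the stream one period before the first payment (period 25); discount that back 25 periods:
PV₀ = 56,650 × [1 − (1+r)^−32] / r × (1+r)^−25 = €322,246.97

€322,246.97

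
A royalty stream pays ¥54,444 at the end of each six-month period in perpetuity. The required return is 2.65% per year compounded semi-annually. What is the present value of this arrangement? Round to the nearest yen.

Periodic rate r = 0.0265/2 per half-year.
Level perpetuity: PV = PMT / r = 54,444 / (0.0265/2) = ¥4,108,981.

¥4,108,981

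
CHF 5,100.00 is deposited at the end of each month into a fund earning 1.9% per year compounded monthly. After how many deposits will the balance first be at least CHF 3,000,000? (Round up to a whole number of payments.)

Periodic rate r = 0.019/12 per month; n is counted in months.
Ordinary annuity FV: 3,000,000 = 5,100 × [((1+r)^n − 1)/r].
(1+r)^n = 1 + 3,000,000 × r / 5,100, so n = ln(1 + 3,000,000·r/5,100) / ln(1+r) = 416.05.
Round up to a whole number of payments: n = 417.

417 payments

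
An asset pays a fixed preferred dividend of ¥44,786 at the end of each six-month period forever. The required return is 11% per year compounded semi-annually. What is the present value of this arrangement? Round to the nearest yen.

Periodic rate r = 0.11/2 per half-year.
Level perpetuity: PV = PMT / r = 44,786 / (0.11/2) = ¥814,291.

¥814,291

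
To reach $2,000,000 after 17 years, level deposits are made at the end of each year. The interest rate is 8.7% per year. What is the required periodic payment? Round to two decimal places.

$55,599.13

Level ordinary annuity; solve FV = PMT × [((1+r)^n − 1)/r] for PMT.
Periodic rate r = 0.087 per year.
With n = 17: PMT = 2,000,000 / ([((1+r)^n − 1)/r]) = $55,599.13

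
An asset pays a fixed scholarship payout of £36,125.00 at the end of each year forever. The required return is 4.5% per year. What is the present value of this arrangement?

£802,777.78

Periodic rate r = 0.045 per year.
Level perpetuity: PV = PMT / r = 36,125 / (0.045) = £802,777.78.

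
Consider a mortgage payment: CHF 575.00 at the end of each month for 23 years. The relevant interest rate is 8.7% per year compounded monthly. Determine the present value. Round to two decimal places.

CHF 68,509.90

This is an ordinary annuity: 276 payments of CHF 575.00 at the end of each month.
Periodic rate r = 0.087/12 per month; n is counted in months.
PV = PMT × [(1 − (1+r)^−n)/r] = 575 × [1 − (1+r)^−276] / r = CHF 68,509.90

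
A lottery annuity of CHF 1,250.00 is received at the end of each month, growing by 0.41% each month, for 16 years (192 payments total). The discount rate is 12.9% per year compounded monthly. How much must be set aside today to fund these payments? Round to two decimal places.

Periodic rate r = 0.129/12 per month; n is counted in months.
Growing ordinary annuity: PV = PMT₁ × [1 − ((1+g)/(1+r))^n] / (r − g) = 1,250 × [1 − ((1+0.0041)/(1+r))^192] / (r − 0.0041) = CHF 135,044.29.

CHF 135,044.29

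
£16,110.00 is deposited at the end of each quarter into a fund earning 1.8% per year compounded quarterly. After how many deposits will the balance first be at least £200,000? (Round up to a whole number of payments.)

Periodic rate r = 0.018/4 per quarter; n is counted in quarters.
Ordinary annuity FV: 200,000 = 16,110 × [((1+r)^n − 1)/r].
(1+r)^n = 1 + 200,000 × r / 16,110, so n = ln(1 + 200,000·r/16,110) / ln(1+r) = 12.11.
Round up to a whole number of payments: n = 13.

13 payments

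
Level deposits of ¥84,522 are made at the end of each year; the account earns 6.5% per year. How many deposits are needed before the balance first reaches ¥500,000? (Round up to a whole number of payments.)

Periodic rate r = 0.065 per year.
Ordinary annuity FV: 500,000 = 84,522 × [((1+r)^n − 1)/r].
(1+r)^n = 1 + 500,000 × r / 84,522, so n = ln(1 + 500,000·r/84,522) / ln(1+r) = 5.17.
Round up to a whole number of payments: n = 6.

6 payments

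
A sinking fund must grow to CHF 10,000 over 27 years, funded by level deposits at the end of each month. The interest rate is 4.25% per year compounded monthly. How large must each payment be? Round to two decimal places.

CHF 16.52

Level ordinary annuity; solve FV = PMT × [((1+r)^n − 1)/r] for PMT.
Periodic rate r = 0.0425/12 per month; n is counted in months.
With n = 324: PMT = 10,000 / ([((1+r)^n − 1)/r]) = CHF 16.52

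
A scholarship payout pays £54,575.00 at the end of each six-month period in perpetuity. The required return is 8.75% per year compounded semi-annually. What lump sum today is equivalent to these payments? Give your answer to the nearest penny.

£1,247,428.57

Periodic rate r = 0.0875/2 per half-year.
Level perpetuity: PV = PMT / r = 54,575 / (0.0875/2) = £1,247,428.57.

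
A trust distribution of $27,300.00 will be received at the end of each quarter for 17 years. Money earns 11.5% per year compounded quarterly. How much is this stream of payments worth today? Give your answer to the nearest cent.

$811,382.06

This is an ordinary annuity: 68 payments of $27,300.00 at the end of each quarter.
Periodic rate r = 0.115/4 per quarter; n is counted in quarters.
PV = PMT × [(1 − (1+r)^−n)/r] = 27,300 × [1 − (1+r)^−68] / r = $811,382.06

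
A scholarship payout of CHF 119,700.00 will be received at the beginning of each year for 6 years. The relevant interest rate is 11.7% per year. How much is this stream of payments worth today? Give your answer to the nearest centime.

CHF 554,417.89

This is an annuity due: 6 payments of CHF 119,700.00 at the beginning of each year.
Periodic rate r = 0.117 per year.
PV = PMT × [(1 − (1+r)^−n)/r] × (1+r) = 119,700 × [1 − (1+r)^−6] / r × (1+r) = CHF 554,417.89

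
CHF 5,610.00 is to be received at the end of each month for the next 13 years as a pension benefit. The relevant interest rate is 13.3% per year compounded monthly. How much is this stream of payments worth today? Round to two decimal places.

This is an ordinary annuity: 156 payments of CHF 5,610.00 at the end of each month.
Periodic rate r = 0.133/12 per month; n is counted in months.
PV = PMT × [(1 − (1+r)^−n)/r] = 5,610 × [1 − (1+r)^−156] / r = CHF 415,481.97

CHF 415,481.97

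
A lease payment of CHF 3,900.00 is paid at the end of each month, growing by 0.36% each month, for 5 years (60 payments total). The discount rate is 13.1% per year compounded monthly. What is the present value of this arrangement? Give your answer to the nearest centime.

Periodic rate r = 0.131/12 per month; n is counted in months.
Growing ordinary annuity: PV = PMT₁ × [1 − ((1+g)/(1+r))^n] / (r − g) = 3,900 × [1 − ((1+0.0036)/(1+r))^60] / (r − 0.0036) = CHF 188,307.54.

CHF 188,307.54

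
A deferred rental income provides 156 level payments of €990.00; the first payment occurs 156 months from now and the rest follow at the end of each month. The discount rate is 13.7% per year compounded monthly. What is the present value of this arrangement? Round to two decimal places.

€12,385.52

Ordinary annuity of 156 payments, first payment at period 156.
Periodic rate r = 0.137/12 per month; n is counted in months.
The ordinary-annuity PV formula values the stream one period before the first payment (period 155); discount that back 155 periods:
PV₀ = 990 × [1 − (1+r)^−156] / r × (1+r)^−155 = €12,385.52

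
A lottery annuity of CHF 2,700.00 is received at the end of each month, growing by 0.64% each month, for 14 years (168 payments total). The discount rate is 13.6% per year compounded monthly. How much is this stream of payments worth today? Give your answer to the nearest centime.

Periodic rate r = 0.136/12 per month; n is counted in months.
Growing ordinary annuity: PV = PMT₁ × [1 − ((1+g)/(1+r))^n] / (r − g) = 2,700 × [1 − ((1+0.0064)/(1+r))^168] / (r − 0.0064) = CHF 306,615.76.

CHF 306,615.76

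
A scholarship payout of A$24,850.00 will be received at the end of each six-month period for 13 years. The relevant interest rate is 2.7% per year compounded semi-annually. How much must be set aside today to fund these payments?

A$541,842.75

This is an ordinary annuity: 26 payments of A$24,850.00 at the end of each six-month period.
Periodic rate r = 0.027/2 per half-year; n is counted in half-years.
PV = PMT × [(1 − (1+r)^−n)/r] = 24,850 × [1 − (1+r)^−26] / r = A$541,842.75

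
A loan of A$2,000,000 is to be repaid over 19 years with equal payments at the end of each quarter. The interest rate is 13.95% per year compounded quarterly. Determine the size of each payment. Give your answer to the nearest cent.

Level ordinary annuity; solve PV = PMT × [(1 − (1+r)^−n)/r] for PMT.
Periodic rate r = 0.1395/4 per quarter; n is counted in quarters.
With n = 76: PMT = 2,000,000 / ([(1 − (1+r)^−n)/r]) = A$75,314.12

A$75,314.12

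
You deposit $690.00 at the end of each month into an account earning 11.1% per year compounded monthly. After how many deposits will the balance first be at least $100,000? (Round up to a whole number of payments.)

Periodic rate r = 0.111/12 per month; n is counted in months.
Ordinary annuity FV: 100,000 = 690 × [((1+r)^n − 1)/r].
(1+r)^n = 1 + 100,000 × r / 690, so n = ln(1 + 100,000·r/690) / ln(1+r) = 92.36.
Round up to a whole number of payments: n = 93.

93 payments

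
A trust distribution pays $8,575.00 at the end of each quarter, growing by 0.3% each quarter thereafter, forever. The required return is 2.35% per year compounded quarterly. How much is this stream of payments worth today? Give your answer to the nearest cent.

$2,982,608.70

Periodic rate r = 0.0235/4 per quarter.
Growing perpetuity (Gordon): PV = PMT₁ / (r − g) = 8,575 / (r − 0.003) = $2,982,608.70.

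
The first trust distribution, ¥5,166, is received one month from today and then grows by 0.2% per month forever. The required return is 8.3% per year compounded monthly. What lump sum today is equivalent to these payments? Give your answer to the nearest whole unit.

Periodic rate r = 0.083/12 per month.
Growing perpetuity (Gordon): PV = PMT₁ / (r − g) = 5,166 / (r − 0.002) = ¥1,050,712.

¥1,050,712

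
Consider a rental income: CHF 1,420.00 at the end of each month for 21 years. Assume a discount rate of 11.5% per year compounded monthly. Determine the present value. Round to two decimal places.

CHF 134,778.86

This is an ordinary annuity: 252 payments of CHF 1,420.00 at the end of each month.
Periodic rate r = 0.115/12 per month; n is counted in months.
PV = PMT × [(1 − (1+r)^−n)/r] = 1,420 × [1 − (1+r)^−252] / r = CHF 134,778.86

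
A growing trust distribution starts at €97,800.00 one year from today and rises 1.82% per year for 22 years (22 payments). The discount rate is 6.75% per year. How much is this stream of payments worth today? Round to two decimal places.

Periodic rate r = 0.0675 per year.
Growing ordinary annuity: PV = PMT₁ × [1 − ((1+g)/(1+r))^n] / (r − g) = 97,800 × [1 − ((1+0.0182)/(1+r))^22] / (r − 0.0182) = €1,282,759.07.

€1,282,759.07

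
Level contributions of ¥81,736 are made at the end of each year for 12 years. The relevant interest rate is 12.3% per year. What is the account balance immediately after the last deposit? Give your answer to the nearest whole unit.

¥2,008,888

This is an ordinary annuity: 12 deposits of ¥81,736 at the end of each year.
Periodic rate r = 0.123 per year.
FV = PMT × [((1+r)^n − 1)/r] = 81,736 × [(1+r)^12 − 1] / r = ¥2,008,888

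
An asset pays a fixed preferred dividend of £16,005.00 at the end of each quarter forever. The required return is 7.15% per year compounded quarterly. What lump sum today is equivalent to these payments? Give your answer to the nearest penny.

Periodic rate r = 0.0715/4 per quarter.
Level perpetuity: PV = PMT / r = 16,005 / (0.0715/4) = £895,384.62.

£895,384.62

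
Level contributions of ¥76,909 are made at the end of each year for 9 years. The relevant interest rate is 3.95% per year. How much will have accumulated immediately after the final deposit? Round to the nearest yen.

This is an ordinary annuity: 9 deposits of ¥76,909 at the end of each year.
Periodic rate r = 0.0395 per year.
FV = PMT × [((1+r)^n − 1)/r] = 76,909 × [(1+r)^9 − 1] / r = ¥812,247

¥812,247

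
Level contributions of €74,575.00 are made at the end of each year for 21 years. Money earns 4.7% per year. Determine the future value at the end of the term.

€2,576,003.68

This is an ordinary annuity: 21 deposits of €74,575.00 at the end of each year.
Periodic rate r = 0.047 per year.
FV = PMT × [((1+r)^n − 1)/r] = 74,575 × [(1+r)^21 − 1] / r = €2,576,003.68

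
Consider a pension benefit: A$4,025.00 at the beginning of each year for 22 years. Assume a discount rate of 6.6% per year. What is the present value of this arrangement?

A$49,076.00

This is an annuity due: 22 payments of A$4,025.00 at the beginning of each year.
Periodic rate r = 0.066 per year.
PV = PMT × [(1 − (1+r)^−n)/r] × (1+r) = 4,025 × [1 − (1+r)^−22] / r × (1+r) = A$49,076.00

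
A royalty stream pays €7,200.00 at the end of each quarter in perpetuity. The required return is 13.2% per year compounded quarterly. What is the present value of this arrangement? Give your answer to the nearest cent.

Periodic rate r = 0.132/4 per quarter.
Level perpetuity: PV = PMT / r = 7,200 / (0.132/4) = €218,181.82.

€218,181.82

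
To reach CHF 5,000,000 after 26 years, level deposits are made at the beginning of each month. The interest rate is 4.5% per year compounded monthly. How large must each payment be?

Level annuity due; solve FV = PMT × [((1+r)^n − 1)/r] × (1+r) for PMT.
Periodic rate r = 0.045/12 per month; n is counted in months.
With n = 312: PMT = 5,000,000 / ([((1+r)^n − 1)/r] × (1+r)) = CHF 8,433.58

CHF 8,433.58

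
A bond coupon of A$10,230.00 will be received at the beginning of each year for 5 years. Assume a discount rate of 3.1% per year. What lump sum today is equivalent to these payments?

A$48,165.16

This is an annuity due: 5 payments of A$10,230.00 at the beginning of each year.
Periodic rate r = 0.031 per year.
PV = PMT × [(1 − (1+r)^−n)/r] × (1+r) = 10,230 × [1 − (1+r)^−5] / r × (1+r) = A$48,165.16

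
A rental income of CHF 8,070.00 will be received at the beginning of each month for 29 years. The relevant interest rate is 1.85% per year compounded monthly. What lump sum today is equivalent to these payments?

CHF 2,175,532.34

This is an annuity due: 348 payments of CHF 8,070.00 at the beginning of each month.
Periodic rate r = 0.0185/12 per month; n is counted in months.
PV = PMT × [(1 − (1+r)^−n)/r] × (1+r) = 8,070 × [1 − (1+r)^−348] / r × (1+r) = CHF 2,175,532.34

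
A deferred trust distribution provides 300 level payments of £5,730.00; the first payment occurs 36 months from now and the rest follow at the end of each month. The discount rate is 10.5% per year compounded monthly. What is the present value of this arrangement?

Ordinary annuity of 300 payments, first payment at period 36.
Periodic rate r = 0.105/12 per month; n is counted in months.
The ordinary-annuity PV formula values the stream one period before the first payment (period 35); discount that back 35 periods:
PV₀ = 5,730 × [1 − (1+r)^−300] / r × (1+r)^−35 = £447,378.25

£447,378.25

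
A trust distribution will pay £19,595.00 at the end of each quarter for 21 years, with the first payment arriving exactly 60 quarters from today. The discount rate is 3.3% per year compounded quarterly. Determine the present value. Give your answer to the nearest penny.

Ordinary annuity of 84 payments, first payment at period 60.
Periodic rate r = 0.033/4 per quarter; n is counted in quarters.
The ordinary-annuity PV formula values the stream one period before the first payment (period 59); discount that back 59 periods:
PV₀ = 19,595 × [1 − (1+r)^−84] / r × (1+r)^−59 = £729,177.40

£729,177.40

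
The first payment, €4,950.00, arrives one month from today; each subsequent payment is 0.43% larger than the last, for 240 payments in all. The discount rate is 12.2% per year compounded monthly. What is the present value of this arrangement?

Periodic rate r = 0.122/12 per month; n is counted in months.
Growing ordinary annuity: PV = PMT₁ × [1 − ((1+g)/(1+r))^n] / (r − g) = 4,950 × [1 − ((1+0.0043)/(1+r))^240] / (r − 0.0043) = €635,244.86.

€635,244.86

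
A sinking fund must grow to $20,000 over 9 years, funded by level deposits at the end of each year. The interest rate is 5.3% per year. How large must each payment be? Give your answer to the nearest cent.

Level ordinary annuity; solve FV = PMT × [((1+r)^n − 1)/r] for PMT.
Periodic rate r = 0.053 per year.
With n = 9: PMT = 20,000 / ([((1+r)^n − 1)/r]) = $1,791.51

$1,791.51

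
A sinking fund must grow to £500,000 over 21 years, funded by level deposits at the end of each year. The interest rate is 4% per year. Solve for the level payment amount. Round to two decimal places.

£15,640.05

Level ordinary annuity; solve FV = PMT × [((1+r)^n − 1)/r] for PMT.
Periodic rate r = 0.04 per year.
With n = 21: PMT = 500,000 / ([((1+r)^n − 1)/r]) = £15,640.05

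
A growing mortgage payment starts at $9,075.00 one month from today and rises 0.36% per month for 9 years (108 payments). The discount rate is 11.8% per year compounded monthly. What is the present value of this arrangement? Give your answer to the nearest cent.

Periodic rate r = 0.118/12 per month; n is counted in months.
Growing ordinary annuity: PV = PMT₁ × [1 − ((1+g)/(1+r))^n] / (r − g) = 9,075 × [1 − ((1+0.0036)/(1+r))^108] / (r − 0.0036) = $709,933.69.

$709,933.69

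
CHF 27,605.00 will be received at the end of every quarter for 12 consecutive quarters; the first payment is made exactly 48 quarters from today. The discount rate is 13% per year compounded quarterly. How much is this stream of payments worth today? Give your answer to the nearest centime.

CHF 60,213.58

Ordinary annuity of 12 payments, first payment at period 48.
Periodic rate r = 0.13/4 per quarter; n is counted in quarters.
The ordinary-annuity PV formula values the stream one period before the first payment (period 47); discount that back 47 periods:
PV₀ = 27,605 × [1 − (1+r)^−12] / r × (1+r)^−47 = CHF 60,213.58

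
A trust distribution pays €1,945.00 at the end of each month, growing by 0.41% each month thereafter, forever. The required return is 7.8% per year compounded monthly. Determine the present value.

Periodic rate r = 0.078/12 per month.
Growing perpetuity (Gordon): PV = PMT₁ / (r − g) = 1,945 / (r − 0.0041) = €810,416.67.

€810,416.67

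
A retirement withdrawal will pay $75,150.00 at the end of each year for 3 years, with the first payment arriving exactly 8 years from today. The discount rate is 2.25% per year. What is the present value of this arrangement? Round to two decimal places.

Ordinary annuity of 3 payments, first payment at period 8.
Periodic rate r = 0.0225 per year.
The ordinary-annuity PV formula values the stream one period before the first payment (period 7); discount that back 7 periods:
PV₀ = 75,150 × [1 − (1+r)^−3] / r × (1+r)^−7 = $184,566.15

$184,566.15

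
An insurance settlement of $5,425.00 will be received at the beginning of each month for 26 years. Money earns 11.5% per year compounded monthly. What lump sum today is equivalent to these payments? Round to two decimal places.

$542,360.01

This is an annuity due: 312 payments of $5,425.00 at the beginning of each month.
Periodic rate r = 0.115/12 per month; n is counted in months.
PV = PMT × [(1 − (1+r)^−n)/r] × (1+r) = 5,425 × [1 − (1+r)^−312] / r × (1+r) = $542,360.01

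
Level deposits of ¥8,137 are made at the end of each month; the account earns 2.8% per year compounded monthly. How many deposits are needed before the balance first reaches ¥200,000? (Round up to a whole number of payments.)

24 payments

Periodic rate r = 0.028/12 per month; n is counted in months.
Ordinary annuity FV: 200,000 = 8,137 × [((1+r)^n − 1)/r].
(1+r)^n = 1 + 200,000 × r / 8,137, so n = ln(1 + 200,000·r/8,137) / ln(1+r) = 23.93.
Round up to a whole number of payments: n = 24.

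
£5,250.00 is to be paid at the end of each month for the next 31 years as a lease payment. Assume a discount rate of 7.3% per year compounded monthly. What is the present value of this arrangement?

£772,609.92

This is an ordinary annuity: 372 payments of £5,250.00 at the end of each month.
Periodic rate r = 0.073/12 per month; n is counted in months.
PV = PMT × [(1 − (1+r)^−n)/r] = 5,250 × [1 − (1+r)^−372] / r = £772,609.92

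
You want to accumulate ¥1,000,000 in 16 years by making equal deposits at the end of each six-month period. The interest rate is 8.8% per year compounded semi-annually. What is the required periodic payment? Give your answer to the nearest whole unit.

¥14,832

Level ordinary annuity; solve FV = PMT × [((1+r)^n − 1)/r] for PMT.
Periodic rate r = 0.088/2 per half-year; n is counted in half-years.
With n = 32: PMT = 1,000,000 / ([((1+r)^n − 1)/r]) = ¥14,832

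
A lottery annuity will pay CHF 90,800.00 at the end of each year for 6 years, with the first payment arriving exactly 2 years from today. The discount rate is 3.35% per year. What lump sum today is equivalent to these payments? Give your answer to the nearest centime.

Ordinary annuity of 6 payments, first payment at period 2.
Periodic rate r = 0.0335 per year.
The ordinary-annuity PV formula values the stream one period before the first payment (period 1); discount that back 1 periods:
PV₀ = 90,800 × [1 − (1+r)^−6] / r × (1+r)^−1 = CHF 470,465.06

CHF 470,465.06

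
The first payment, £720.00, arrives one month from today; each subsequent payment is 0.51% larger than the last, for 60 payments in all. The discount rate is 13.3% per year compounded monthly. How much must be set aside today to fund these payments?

£36,053.47

Periodic rate r = 0.133/12 per month; n is counted in months.
Growing ordinary annuity: PV = PMT₁ × [1 − ((1+g)/(1+r))^n] / (r − g) = 720 × [1 − ((1+0.0051)/(1+r))^60] / (r − 0.0051) = £36,053.47.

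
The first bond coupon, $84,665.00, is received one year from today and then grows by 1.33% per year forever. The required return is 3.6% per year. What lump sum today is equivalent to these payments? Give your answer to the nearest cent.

$3,729,735.68

Periodic rate r = 0.036 per year.
Growing perpetuity (Gordon): PV = PMT₁ / (r − g) = 84,665 / (r − 0.0133) = $3,729,735.68.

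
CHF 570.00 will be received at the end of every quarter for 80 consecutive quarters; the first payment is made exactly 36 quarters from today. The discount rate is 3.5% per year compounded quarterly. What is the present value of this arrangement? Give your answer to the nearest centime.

CHF 24,102.39

Ordinary annuity of 80 payments, first payment at period 36.
Periodic rate r = 0.035/4 per quarter; n is counted in quarters.
The ordinary-annuity PV formula values the stream one period before the first payment (period 35); discount that back 35 periods:
PV₀ = 570 × [1 − (1+r)^−80] / r × (1+r)^−35 = CHF 24,102.39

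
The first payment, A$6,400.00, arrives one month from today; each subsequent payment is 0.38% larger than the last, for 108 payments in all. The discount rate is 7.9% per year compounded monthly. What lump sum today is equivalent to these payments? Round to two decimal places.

A$594,339.83

Periodic rate r = 0.079/12 per month; n is counted in months.
Growing ordinary annuity: PV = PMT₁ × [1 − ((1+g)/(1+r))^n] / (r − g) = 6,400 × [1 − ((1+0.0038)/(1+r))^108] / (r − 0.0038) = A$594,339.83.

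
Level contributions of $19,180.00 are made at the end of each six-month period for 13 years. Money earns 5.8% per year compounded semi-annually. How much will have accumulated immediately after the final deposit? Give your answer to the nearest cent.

$729,374.79

This is an ordinary annuity: 26 deposits of $19,180.00 at the end of each six-month period.
Periodic rate r = 0.058/2 per half-year; n is counted in half-years.
FV = PMT × [((1+r)^n − 1)/r] = 19,180 × [(1+r)^26 − 1] / r = $729,374.79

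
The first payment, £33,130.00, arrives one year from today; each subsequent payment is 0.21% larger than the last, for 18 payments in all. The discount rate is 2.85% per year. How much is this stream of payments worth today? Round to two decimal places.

£469,074.89

Periodic rate r = 0.0285 per year.
Growing ordinary annuity: PV = PMT₁ × [1 − ((1+g)/(1+r))^n] / (r − g) = 33,130 × [1 − ((1+0.0021)/(1+r))^18] / (r − 0.0021) = £469,074.89.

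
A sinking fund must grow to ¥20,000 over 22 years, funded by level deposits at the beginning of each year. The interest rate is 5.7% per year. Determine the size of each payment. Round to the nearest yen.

Level annuity due; solve FV = PMT × [((1+r)^n − 1)/r] × (1+r) for PMT.
Periodic rate r = 0.057 per year.
With n = 22: PMT = 20,000 / ([((1+r)^n − 1)/r] × (1+r)) = ¥452

¥452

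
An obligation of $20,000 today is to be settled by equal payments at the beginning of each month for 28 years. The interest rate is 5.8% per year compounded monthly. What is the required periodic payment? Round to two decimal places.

$119.93

Level annuity due; solve PV = PMT × [(1 − (1+r)^−n)/r] × (1+r) for PMT.
Periodic rate r = 0.058/12 per month; n is counted in months.
With n = 336: PMT = 20,000 / ([(1 − (1+r)^−n)/r] × (1+r)) = $119.93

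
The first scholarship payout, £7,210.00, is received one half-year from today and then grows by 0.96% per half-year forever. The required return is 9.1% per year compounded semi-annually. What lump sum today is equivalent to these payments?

Periodic rate r = 0.091/2 per half-year.
Growing perpetuity (Gordon): PV = PMT₁ / (r − g) = 7,210 / (r − 0.0096) = £200,835.65.

£200,835.65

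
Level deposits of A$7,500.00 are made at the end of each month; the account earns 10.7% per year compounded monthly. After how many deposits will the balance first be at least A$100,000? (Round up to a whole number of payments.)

Periodic rate r = 0.107/12 per month; n is counted in months.
Ordinary annuity FV: 100,000 = 7,500 × [((1+r)^n − 1)/r].
(1+r)^n = 1 + 100,000 × r / 7,500, so n = ln(1 + 100,000·r/7,500) / ln(1+r) = 12.65.
Round up to a whole number of payments: n = 13.

13 payments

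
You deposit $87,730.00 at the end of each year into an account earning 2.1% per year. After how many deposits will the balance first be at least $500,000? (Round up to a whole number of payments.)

Periodic rate r = 0.021 per year.
Ordinary annuity FV: 500,000 = 87,730 × [((1+r)^n − 1)/r].
(1+r)^n = 1 + 500,000 × r / 87,730, so n = ln(1 + 500,000·r/87,730) / ln(1+r) = 5.44.
Round up to a whole number of payments: n = 6.

6 payments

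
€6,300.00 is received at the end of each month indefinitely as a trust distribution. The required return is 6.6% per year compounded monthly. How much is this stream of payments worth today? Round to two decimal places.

€1,145,454.55

Periodic rate r = 0.066/12 per month.
Level perpetuity: PV = PMT / r = 6,300 / (0.066/12) = €1,145,454.55.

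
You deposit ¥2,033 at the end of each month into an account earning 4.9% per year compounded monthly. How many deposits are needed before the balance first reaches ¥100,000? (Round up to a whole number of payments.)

45 payments

Periodic rate r = 0.049/12 per month; n is counted in months.
Ordinary annuity FV: 100,000 = 2,033 × [((1+r)^n − 1)/r].
(1+r)^n = 1 + 100,000 × r / 2,033, so n = ln(1 + 100,000·r/2,033) / ln(1+r) = 44.92.
Round up to a whole number of payments: n = 45.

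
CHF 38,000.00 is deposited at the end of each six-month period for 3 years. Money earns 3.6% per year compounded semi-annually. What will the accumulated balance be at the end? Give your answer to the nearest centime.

This is an ordinary annuity: 6 deposits of CHF 38,000.00 at the end of each six-month period.
Periodic rate r = 0.036/2 per half-year; n is counted in half-years.
FV = PMT × [((1+r)^n − 1)/r] = 38,000 × [(1+r)^6 − 1] / r = CHF 238,509.59

CHF 238,509.59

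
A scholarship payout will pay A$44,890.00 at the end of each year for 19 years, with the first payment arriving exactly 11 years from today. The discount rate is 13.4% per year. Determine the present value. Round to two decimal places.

A$86,525.74

Ordinary annuity of 19 payments, first payment at period 11.
Periodic rate r = 0.134 per year.
The ordinary-annuity PV formula values the stream one period before the first payment (period 10); discount that back 10 periods:
PV₀ = 44,890 × [1 − (1+r)^−19] / r × (1+r)^−10 = A$86,525.74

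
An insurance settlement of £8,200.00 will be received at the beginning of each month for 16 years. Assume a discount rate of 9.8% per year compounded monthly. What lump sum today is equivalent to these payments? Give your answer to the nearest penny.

£799,911.61

This is an annuity due: 192 payments of £8,200.00 at the beginning of each month.
Periodic rate r = 0.098/12 per month; n is counted in months.
PV = PMT × [(1 − (1+r)^−n)/r] × (1+r) = 8,200 × [1 − (1+r)^−192] / r × (1+r) = £799,911.61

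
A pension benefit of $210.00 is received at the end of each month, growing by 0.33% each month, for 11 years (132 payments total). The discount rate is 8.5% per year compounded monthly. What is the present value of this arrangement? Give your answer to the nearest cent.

$21,732.96

Periodic rate r = 0.085/12 per month; n is counted in months.
Growing ordinary annuity: PV = PMT₁ × [1 − ((1+g)/(1+r))^n] / (r − g) = 210 × [1 − ((1+0.0033)/(1+r))^132] / (r − 0.0033) = $21,732.96.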